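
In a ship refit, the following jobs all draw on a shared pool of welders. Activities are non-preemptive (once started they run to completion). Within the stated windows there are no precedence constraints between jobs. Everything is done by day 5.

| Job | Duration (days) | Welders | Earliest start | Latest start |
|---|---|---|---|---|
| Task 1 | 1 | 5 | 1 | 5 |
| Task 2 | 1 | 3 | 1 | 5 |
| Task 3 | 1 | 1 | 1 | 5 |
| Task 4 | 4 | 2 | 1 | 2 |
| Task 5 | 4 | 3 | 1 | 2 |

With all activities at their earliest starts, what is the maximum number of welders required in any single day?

Early-start schedule: Task 1@1, Task 2@1, Task 3@1, Task 4@1, Task 5@1.
Load per day: day 1: 14, day 2: 5, day 3: 5, day 4: 5, day 5: 0.
Peak is 14.

14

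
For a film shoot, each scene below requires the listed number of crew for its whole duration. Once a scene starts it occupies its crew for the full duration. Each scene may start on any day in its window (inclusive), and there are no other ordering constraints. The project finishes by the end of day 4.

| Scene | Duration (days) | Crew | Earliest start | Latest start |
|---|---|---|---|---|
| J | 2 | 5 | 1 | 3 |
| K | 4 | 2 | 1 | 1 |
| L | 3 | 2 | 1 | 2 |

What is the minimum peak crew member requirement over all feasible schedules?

Schedule J@1, K@1, L@1: d1:9  d2:9  d3:4  d4:2 — peak 9.
No arrangement of the 6 feasible schedules does better.

9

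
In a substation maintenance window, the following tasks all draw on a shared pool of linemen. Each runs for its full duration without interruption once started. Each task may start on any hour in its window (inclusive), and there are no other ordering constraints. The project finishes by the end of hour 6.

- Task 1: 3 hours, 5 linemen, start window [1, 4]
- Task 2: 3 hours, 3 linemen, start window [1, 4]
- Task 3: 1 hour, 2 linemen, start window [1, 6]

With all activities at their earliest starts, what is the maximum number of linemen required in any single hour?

Early-start schedule: Task 1@1, Task 2@1, Task 3@1.
Load per hour: hour 1: 10, hour 2: 8, hour 3: 8, hour 4: 0, hour 5: 0, hour 6: 0.
Peak is 10.

10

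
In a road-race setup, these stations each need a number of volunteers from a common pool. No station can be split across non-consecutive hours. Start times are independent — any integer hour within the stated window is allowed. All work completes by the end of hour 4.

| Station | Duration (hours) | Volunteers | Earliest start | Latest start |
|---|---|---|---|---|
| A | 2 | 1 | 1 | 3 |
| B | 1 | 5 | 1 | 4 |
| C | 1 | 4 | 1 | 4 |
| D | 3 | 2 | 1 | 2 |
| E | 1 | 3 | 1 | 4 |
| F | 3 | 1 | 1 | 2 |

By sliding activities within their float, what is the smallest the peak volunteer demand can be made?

7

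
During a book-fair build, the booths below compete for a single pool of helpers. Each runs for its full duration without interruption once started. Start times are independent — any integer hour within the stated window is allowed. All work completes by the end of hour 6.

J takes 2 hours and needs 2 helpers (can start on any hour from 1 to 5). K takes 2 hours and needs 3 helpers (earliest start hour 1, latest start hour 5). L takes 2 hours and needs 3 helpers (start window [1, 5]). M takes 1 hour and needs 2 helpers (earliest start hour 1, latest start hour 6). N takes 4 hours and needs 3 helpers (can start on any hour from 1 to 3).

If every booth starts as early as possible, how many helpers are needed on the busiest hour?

13

Early-start schedule: J@1, K@1, L@1, M@1, N@1.
Load per hour: hour 1: 13, hour 2: 11, hour 3: 3, hour 4: 3, hour 5: 0, hour 6: 0.
Peak is 13.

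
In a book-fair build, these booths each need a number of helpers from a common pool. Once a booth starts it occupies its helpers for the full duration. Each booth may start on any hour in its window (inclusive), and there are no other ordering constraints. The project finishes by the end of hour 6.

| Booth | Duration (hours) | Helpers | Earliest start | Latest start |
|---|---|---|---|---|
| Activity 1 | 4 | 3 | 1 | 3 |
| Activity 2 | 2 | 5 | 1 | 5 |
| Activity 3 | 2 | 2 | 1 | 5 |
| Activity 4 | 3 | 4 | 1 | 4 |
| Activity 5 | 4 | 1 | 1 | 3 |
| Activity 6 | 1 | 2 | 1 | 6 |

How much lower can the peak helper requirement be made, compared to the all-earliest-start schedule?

Early-start peak: h1:17  h2:15  h3:8  h4:4  h5:0  h6:0 ⇒ 17.
Leveled (Activity 1@1, Activity 2@1, Activity 3@5, Activity 4@3, Activity 5@3, Activity 6@6): h1:8  h2:8  h3:8  h4:8  h5:7  h6:5 ⇒ 8.
Reduction 17 − 8 = 9.

9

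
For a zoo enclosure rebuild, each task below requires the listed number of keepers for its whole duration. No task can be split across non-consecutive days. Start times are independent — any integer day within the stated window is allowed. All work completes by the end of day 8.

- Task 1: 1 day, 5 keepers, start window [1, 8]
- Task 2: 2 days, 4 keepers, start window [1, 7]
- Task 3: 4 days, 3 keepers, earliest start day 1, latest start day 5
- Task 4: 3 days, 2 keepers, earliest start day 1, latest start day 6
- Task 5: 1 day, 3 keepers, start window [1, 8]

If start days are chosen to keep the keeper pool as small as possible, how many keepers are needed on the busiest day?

Early-start (Task 1@1, Task 2@1, Task 3@1, Task 4@1, Task 5@1) gives peak 17: d1:17  d2:9  d3:5  d4:3  d5:0  d6:0  d7:0  d8:0.
Shift Task 2→2, Task 3→4, Task 4→4, Task 5→8.
Schedule Task 1@1, Task 2@2, Task 3@4, Task 4@4, Task 5@8: d1:5  d2:4  d3:4  d4:5  d5:5  d6:5  d7:3  d8:3 — peak 5.
Total keeper-days = 34 over 8 days ⇒ peak ≥ ⌈34/8⌉ = 5, so 5 is optimal.

5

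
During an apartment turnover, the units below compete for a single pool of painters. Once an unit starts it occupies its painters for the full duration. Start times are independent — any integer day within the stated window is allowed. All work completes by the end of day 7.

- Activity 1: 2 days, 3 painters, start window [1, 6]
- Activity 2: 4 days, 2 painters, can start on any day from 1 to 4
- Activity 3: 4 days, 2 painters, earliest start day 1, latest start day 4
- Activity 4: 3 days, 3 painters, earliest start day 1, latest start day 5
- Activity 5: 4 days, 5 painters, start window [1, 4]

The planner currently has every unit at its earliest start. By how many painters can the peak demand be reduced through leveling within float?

6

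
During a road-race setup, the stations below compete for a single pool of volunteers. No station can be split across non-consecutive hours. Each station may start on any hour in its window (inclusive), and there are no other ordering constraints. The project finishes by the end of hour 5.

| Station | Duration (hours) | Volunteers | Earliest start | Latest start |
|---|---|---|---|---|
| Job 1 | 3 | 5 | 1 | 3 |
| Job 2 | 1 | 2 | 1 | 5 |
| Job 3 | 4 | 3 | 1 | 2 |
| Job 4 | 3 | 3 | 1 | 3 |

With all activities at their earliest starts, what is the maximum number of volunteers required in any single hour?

13

Early-start schedule: Job 1@1, Job 2@1, Job 3@1, Job 4@1.
Load per hour: hour 1: 13, hour 2: 11, hour 3: 11, hour 4: 3, hour 5: 0.
Peak is 13.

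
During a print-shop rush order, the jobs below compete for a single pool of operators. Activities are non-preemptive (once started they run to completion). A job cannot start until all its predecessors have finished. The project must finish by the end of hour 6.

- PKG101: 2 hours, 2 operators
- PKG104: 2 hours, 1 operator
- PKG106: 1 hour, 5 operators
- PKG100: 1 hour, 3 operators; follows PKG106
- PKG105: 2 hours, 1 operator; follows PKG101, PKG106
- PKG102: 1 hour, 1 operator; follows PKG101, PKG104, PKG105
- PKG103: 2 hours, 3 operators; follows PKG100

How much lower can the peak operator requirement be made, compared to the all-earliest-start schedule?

3

Early-start peak: h1:8  h2:6  h3:4  h4:4  h5:1  h6:0 ⇒ 8.
Leveled (PKG101@1, PKG104@1, PKG106@3, PKG100@4, PKG105@4, PKG102@6, PKG103@5): h1:3  h2:3  h3:5  h4:4  h5:4  h6:4 ⇒ 5.
Reduction 8 − 5 = 3.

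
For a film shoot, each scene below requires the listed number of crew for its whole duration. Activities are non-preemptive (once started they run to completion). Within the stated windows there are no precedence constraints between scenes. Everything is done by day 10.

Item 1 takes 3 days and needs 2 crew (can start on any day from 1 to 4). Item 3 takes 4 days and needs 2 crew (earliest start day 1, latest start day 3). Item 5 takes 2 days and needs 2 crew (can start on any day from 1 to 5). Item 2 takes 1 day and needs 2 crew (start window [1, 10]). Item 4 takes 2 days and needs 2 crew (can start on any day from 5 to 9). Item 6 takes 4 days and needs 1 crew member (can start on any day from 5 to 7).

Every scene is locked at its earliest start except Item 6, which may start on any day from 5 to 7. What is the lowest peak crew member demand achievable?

8

Item 6@5: d1:8  d2:6  d3:4  d4:2  d5:3  d6:3  d7:1  d8:1  d9:0  d10:0 → peak 8
Item 6@6: d1:8  d2:6  d3:4  d4:2  d5:2  d6:3  d7:1  d8:1  d9:1  d10:0 → peak 8
Item 6@7: d1:8  d2:6  d3:4  d4:2  d5:2  d6:2  d7:1  d8:1  d9:1  d10:1 → peak 8
Best is Item 6@5, peak 8.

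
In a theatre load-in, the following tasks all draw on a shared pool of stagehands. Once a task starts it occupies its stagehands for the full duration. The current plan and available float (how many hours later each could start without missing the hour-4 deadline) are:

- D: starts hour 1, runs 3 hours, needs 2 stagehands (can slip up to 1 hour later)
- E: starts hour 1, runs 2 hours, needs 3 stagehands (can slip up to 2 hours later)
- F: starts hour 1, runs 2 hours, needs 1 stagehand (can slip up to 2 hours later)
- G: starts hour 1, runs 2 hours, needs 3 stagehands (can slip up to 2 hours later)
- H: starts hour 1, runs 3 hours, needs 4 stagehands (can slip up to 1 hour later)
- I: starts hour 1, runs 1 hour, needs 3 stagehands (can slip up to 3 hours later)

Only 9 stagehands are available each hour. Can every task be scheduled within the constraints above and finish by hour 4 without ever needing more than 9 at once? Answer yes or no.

no

The minimum achievable peak is 10; 9 < 10, so no feasible schedule stays within the cap.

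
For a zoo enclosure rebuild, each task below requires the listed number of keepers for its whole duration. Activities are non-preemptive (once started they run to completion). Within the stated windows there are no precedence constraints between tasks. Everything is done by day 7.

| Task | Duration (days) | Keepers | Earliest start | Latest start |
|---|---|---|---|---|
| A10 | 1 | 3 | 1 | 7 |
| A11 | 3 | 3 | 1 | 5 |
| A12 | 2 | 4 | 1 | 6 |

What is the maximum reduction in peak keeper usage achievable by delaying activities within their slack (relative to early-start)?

6

Early-start peak: d1:10  d2:7  d3:3  d4:0  d5:0  d6:0  d7:0 ⇒ 10.
Leveled (A10@1, A11@2, A12@5): d1:3  d2:3  d3:3  d4:3  d5:4  d6:4  d7:0 ⇒ 4.
Reduction 10 − 4 = 6.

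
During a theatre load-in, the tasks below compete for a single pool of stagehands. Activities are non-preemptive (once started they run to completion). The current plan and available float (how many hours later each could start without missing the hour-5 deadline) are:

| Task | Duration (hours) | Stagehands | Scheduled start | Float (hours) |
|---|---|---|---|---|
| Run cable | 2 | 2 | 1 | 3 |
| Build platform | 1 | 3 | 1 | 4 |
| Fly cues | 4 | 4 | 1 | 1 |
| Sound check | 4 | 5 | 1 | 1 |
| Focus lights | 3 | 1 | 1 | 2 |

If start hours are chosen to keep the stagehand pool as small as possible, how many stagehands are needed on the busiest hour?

Early-start (Run cable@1, Build platform@1, Fly cues@1, Sound check@1, Focus lights@1) gives peak 15: h1:15  h2:12  h3:10  h4:9  h5:0.
Shift Sound check→2, Focus lights→3.
Schedule Run cable@1, Build platform@1, Fly cues@1, Sound check@2, Focus lights@3: h1:9  h2:11  h3:10  h4:10  h5:6 — peak 11.

11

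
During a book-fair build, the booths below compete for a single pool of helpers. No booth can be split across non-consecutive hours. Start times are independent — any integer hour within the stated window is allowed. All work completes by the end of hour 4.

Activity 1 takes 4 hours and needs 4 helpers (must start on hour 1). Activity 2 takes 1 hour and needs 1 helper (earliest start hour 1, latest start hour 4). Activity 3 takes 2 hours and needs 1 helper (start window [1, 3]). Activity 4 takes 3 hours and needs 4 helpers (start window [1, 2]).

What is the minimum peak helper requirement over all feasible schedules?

Early-start (Activity 1@1, Activity 2@1, Activity 3@1, Activity 4@1) gives peak 10: h1:10  h2:9  h3:8  h4:4.
Shift Activity 4→2.
Schedule Activity 1@1, Activity 2@1, Activity 3@1, Activity 4@2: h1:6  h2:9  h3:8  h4:8 — peak 9.
No arrangement of the 24 feasible schedules does better.

9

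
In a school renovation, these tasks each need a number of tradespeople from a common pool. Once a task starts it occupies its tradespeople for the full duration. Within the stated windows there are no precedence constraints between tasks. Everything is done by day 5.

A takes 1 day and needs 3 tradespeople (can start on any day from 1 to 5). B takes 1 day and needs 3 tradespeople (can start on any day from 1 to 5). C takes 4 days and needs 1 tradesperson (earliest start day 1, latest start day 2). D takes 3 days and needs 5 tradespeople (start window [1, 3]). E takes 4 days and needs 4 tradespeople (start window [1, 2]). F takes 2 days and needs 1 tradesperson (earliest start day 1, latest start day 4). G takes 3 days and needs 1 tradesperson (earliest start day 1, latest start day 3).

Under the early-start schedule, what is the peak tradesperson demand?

18

Early-start schedule: A@1, B@1, C@1, D@1, E@1, F@1, G@1.
Load per day: day 1: 18, day 2: 12, day 3: 11, day 4: 5, day 5: 0.
Peak is 18.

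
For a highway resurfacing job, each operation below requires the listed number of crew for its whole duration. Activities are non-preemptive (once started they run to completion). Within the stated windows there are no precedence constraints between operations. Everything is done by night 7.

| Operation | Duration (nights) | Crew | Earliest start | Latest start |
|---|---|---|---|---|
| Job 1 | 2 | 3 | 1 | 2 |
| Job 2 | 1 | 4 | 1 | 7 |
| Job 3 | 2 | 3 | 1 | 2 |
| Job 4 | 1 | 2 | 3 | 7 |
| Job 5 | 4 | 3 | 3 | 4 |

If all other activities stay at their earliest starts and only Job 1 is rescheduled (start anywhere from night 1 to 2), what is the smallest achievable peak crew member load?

Job 1@1: n1:10  n2:6  n3:5  n4:3  n5:3  n6:3  n7:0 → peak 10
Job 1@2: n1:7  n2:6  n3:8  n4:3  n5:3  n6:3  n7:0 → peak 8
Best is Job 1@2, peak 8.

8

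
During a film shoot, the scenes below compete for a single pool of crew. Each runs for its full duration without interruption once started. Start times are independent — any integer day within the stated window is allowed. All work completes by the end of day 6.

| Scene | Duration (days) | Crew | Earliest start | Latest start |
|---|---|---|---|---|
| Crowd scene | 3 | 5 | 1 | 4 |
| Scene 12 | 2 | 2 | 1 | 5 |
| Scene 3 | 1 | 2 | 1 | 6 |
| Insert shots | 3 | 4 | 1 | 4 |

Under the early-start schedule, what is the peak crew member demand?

13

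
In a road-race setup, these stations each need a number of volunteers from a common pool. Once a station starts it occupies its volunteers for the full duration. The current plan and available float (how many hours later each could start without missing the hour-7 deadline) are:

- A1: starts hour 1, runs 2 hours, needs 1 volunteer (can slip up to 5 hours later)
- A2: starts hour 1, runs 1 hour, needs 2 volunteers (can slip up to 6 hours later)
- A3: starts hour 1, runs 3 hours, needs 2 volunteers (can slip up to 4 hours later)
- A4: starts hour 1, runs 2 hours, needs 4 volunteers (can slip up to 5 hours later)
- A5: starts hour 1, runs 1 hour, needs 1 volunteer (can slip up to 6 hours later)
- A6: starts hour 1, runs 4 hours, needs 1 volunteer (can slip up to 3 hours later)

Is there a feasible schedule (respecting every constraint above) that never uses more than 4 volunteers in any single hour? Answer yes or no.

yes

Schedule A1@1, A2@1, A3@2, A4@5, A5@3, A6@1: h1:4  h2:4  h3:4  h4:3  h5:4  h6:4  h7:0 — peak 4 ≤ 4.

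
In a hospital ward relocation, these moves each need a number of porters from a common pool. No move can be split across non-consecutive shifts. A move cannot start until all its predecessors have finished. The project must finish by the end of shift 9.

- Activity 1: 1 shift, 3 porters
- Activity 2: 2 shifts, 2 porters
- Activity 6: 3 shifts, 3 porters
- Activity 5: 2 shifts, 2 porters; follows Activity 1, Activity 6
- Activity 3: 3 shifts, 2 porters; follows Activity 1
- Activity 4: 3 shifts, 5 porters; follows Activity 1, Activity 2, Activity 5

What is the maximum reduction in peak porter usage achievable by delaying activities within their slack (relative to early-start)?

Early-start peak: s1:8  s2:7  s3:5  s4:4  s5:2  s6:5  s7:5  s8:5  s9:0 ⇒ 8.
Leveled (Activity 1@1, Activity 2@1, Activity 6@2, Activity 5@5, Activity 3@3, Activity 4@7): s1:5  s2:5  s3:5  s4:5  s5:4  s6:2  s7:5  s8:5  s9:5 ⇒ 5.
Reduction 8 − 5 = 3.

3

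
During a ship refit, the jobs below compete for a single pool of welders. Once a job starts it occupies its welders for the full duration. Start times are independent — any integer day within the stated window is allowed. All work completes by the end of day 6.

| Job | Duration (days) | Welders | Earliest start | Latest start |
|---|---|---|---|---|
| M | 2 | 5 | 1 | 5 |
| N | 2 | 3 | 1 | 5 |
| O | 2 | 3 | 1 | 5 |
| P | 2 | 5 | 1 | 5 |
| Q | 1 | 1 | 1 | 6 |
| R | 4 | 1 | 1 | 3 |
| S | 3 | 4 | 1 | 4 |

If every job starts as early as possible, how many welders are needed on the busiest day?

22

Early-start schedule: M@1, N@1, O@1, P@1, Q@1, R@1, S@1.
Load per day: day 1: 22, day 2: 21, day 3: 5, day 4: 1, day 5: 0, day 6: 0.
Peak is 22.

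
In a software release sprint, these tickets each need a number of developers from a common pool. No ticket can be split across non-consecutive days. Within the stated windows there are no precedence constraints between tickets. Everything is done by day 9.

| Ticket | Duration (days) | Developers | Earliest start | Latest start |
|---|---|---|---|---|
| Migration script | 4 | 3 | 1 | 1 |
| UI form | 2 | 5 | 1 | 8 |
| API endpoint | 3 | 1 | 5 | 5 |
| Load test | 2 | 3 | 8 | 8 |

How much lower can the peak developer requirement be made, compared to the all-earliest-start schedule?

Early-start peak: d1:8  d2:8  d3:3  d4:3  d5:1  d6:1  d7:1  d8:3  d9:3 ⇒ 8.
Leveled (Migration script@1, UI form@5, API endpoint@5, Load test@8): d1:3  d2:3  d3:3  d4:3  d5:6  d6:6  d7:1  d8:3  d9:3 ⇒ 6.
Reduction 8 − 6 = 2.

2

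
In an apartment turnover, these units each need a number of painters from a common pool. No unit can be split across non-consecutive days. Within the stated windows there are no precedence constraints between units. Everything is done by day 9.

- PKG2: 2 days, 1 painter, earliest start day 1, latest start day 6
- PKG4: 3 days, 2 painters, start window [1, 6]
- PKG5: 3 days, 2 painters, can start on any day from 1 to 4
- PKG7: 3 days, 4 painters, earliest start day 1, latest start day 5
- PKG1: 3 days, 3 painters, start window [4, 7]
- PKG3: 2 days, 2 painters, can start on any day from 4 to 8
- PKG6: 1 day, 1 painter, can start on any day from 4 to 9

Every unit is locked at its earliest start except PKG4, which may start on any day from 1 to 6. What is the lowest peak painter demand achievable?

7

PKG4@1: d1:9  d2:9  d3:8  d4:6  d5:5  d6:3  d7:0  d8:0  d9:0 → peak 9
PKG4@2: d1:7  d2:9  d3:8  d4:8  d5:5  d6:3  d7:0  d8:0  d9:0 → peak 9
PKG4@3: d1:7  d2:7  d3:8  d4:8  d5:7  d6:3  d7:0  d8:0  d9:0 → peak 8
PKG4@4: d1:7  d2:7  d3:6  d4:8  d5:7  d6:5  d7:0  d8:0  d9:0 → peak 8
PKG4@5: d1:7  d2:7  d3:6  d4:6  d5:7  d6:5  d7:2  d8:0  d9:0 → peak 7
PKG4@6: d1:7  d2:7  d3:6  d4:6  d5:5  d6:5  d7:2  d8:2  d9:0 → peak 7
Best is PKG4@5, peak 7.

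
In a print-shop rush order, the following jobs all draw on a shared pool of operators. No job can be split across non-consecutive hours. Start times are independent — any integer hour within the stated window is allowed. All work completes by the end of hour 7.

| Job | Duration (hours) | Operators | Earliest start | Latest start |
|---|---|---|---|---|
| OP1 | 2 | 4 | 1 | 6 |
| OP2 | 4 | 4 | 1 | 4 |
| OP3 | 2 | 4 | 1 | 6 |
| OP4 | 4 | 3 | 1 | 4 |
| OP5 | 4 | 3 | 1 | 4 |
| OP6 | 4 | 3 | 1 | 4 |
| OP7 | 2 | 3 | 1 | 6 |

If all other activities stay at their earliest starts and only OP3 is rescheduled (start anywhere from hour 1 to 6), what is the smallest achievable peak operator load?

OP3@1: h1:24  h2:24  h3:13  h4:13  h5:0  h6:0  h7:0 → peak 24
OP3@2: h1:20  h2:24  h3:17  h4:13  h5:0  h6:0  h7:0 → peak 24
OP3@3: h1:20  h2:20  h3:17  h4:17  h5:0  h6:0  h7:0 → peak 20
OP3@4: h1:20  h2:20  h3:13  h4:17  h5:4  h6:0  h7:0 → peak 20
OP3@5: h1:20  h2:20  h3:13  h4:13  h5:4  h6:4  h7:0 → peak 20
OP3@6: h1:20  h2:20  h3:13  h4:13  h5:0  h6:4  h7:4 → peak 20
Best is OP3@3, peak 20.

20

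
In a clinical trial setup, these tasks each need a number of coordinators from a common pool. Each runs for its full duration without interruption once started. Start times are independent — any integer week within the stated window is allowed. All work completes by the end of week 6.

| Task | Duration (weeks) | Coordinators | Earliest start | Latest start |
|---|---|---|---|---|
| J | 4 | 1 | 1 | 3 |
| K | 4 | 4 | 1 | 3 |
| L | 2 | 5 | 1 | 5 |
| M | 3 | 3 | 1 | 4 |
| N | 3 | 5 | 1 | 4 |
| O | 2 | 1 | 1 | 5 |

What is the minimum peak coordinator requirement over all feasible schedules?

Early-start (J@1, K@1, L@1, M@1, N@1, O@1) gives peak 19: w1:19  w2:19  w3:13  w4:5  w5:0  w6:0.
Shift L→5, N→4.
Schedule J@1, K@1, L@5, M@1, N@4, O@1: w1:9  w2:9  w3:8  w4:10  w5:10  w6:10 — peak 10.
Total coordinator-weeks = 56 over 6 weeks ⇒ peak ≥ ⌈56/6⌉ = 10, so 10 is optimal.

10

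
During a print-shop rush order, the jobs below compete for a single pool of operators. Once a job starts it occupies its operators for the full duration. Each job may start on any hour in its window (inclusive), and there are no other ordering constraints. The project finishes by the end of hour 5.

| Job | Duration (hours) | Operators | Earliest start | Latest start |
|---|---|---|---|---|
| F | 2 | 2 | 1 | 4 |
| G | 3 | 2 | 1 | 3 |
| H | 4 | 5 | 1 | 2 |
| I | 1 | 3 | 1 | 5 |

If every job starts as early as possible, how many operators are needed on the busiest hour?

12

Early-start schedule: F@1, G@1, H@1, I@1.
Load per hour: hour 1: 12, hour 2: 9, hour 3: 7, hour 4: 5, hour 5: 0.
Peak is 12.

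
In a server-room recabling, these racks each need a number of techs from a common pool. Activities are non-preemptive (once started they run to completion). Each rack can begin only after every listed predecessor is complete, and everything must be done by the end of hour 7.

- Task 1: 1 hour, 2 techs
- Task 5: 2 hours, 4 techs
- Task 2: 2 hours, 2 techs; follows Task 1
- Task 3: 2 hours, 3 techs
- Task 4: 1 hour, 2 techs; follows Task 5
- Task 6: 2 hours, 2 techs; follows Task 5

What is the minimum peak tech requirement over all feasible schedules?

Early-start (Task 1@1, Task 5@1, Task 2@2, Task 3@1, Task 4@3, Task 6@3) gives peak 9: h1:9  h2:9  h3:6  h4:2  h5:0  h6:0  h7:0.
Shift Task 1→3, Task 2→4, Task 3→6, Task 6→4.
Schedule Task 1@3, Task 5@1, Task 2@4, Task 3@6, Task 4@3, Task 6@4: h1:4  h2:4  h3:4  h4:4  h5:4  h6:3  h7:3 — peak 4.
Total tech-hours = 26 over 7 hours ⇒ peak ≥ ⌈26/7⌉ = 4, so 4 is optimal.

4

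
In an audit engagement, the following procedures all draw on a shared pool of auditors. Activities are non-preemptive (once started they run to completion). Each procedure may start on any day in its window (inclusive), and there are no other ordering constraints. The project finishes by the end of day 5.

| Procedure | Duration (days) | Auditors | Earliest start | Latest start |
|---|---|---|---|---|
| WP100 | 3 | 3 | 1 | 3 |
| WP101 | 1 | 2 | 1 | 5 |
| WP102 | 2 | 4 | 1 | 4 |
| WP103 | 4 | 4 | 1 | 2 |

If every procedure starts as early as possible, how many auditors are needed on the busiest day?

13

Early-start schedule: WP100@1, WP101@1, WP102@1, WP103@1.
Load per day: day 1: 13, day 2: 11, day 3: 7, day 4: 4, day 5: 0.
Peak is 13.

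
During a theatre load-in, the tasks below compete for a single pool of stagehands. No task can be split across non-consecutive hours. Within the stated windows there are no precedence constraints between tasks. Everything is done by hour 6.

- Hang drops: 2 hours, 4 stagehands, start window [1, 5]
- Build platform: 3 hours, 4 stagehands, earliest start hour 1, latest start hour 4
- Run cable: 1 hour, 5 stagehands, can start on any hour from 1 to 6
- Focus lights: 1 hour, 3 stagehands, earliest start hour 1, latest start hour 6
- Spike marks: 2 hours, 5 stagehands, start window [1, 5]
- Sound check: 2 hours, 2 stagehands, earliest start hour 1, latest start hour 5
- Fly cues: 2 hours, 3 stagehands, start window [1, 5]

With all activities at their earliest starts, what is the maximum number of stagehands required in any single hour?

26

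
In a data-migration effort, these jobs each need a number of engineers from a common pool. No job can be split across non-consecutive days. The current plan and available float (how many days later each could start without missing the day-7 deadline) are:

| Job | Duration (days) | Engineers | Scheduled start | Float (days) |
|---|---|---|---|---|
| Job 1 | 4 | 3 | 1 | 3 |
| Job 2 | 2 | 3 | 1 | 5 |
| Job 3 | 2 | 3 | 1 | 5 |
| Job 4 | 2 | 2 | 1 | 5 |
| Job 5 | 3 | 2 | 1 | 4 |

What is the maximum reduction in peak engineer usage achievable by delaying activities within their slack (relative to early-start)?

7

Early-start peak: d1:13  d2:13  d3:5  d4:3  d5:0  d6:0  d7:0 ⇒ 13.
Leveled (Job 1@1, Job 2@1, Job 3@3, Job 4@5, Job 5@5): d1:6  d2:6  d3:6  d4:6  d5:4  d6:4  d7:2 ⇒ 6.
Reduction 13 − 6 = 7.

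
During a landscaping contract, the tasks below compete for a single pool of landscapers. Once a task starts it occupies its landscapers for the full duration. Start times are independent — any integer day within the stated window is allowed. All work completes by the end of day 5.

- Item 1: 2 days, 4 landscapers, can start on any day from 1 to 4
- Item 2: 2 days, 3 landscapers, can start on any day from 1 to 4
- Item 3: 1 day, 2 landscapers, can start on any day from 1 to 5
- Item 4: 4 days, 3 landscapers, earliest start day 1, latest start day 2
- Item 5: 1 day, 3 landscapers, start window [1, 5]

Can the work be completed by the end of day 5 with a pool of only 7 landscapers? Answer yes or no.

yes

Schedule Item 1@1, Item 2@3, Item 3@1, Item 4@2, Item 5@5: d1:6  d2:7  d3:6  d4:6  d5:6 — peak 7 ≤ 7.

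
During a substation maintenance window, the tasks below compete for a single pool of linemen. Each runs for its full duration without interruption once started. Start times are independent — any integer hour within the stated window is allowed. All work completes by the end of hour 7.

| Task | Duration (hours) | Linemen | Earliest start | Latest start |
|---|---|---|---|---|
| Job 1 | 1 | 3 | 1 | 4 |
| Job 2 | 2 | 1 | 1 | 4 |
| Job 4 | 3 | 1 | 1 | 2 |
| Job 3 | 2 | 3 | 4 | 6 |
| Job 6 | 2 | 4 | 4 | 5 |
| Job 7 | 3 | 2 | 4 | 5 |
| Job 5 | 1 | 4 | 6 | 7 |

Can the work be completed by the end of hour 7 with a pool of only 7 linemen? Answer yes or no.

yes

Schedule Job 1@1, Job 2@1, Job 4@1, Job 3@6, Job 6@4, Job 7@4, Job 5@7: h1:5  h2:2  h3:1  h4:6  h5:6  h6:5  h7:7 — peak 7 ≤ 7.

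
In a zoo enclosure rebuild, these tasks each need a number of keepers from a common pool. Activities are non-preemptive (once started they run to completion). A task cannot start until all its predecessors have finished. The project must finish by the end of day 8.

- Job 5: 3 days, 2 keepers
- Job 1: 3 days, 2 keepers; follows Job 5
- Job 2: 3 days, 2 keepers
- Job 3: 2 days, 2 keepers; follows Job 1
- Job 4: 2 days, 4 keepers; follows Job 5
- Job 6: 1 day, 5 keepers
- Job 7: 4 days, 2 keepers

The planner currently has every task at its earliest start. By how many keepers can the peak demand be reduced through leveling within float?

4

Early-start peak: d1:11  d2:6  d3:6  d4:8  d5:6  d6:2  d7:2  d8:2 ⇒ 11.
Leveled (Job 5@1, Job 1@4, Job 2@1, Job 3@7, Job 4@5, Job 6@7, Job 7@1): d1:6  d2:6  d3:6  d4:4  d5:6  d6:6  d7:7  d8:2 ⇒ 7.
Reduction 11 − 7 = 4.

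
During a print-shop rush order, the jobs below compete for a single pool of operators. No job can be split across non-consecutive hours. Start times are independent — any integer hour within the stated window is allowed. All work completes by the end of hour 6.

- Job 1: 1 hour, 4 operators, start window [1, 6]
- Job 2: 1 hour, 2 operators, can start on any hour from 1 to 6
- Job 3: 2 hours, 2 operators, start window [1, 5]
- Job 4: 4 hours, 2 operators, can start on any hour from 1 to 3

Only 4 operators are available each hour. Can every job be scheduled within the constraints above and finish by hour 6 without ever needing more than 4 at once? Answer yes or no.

yes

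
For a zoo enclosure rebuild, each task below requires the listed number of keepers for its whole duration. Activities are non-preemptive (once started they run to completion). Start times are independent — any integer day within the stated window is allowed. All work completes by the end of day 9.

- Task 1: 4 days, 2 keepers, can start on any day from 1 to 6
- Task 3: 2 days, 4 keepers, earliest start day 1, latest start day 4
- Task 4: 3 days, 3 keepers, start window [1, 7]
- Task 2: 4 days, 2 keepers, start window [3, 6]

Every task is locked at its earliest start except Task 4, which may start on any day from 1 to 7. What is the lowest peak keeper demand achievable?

Task 4@1: d1:9  d2:9  d3:7  d4:4  d5:2  d6:2  d7:0  d8:0  d9:0 → peak 9
Task 4@2: d1:6  d2:9  d3:7  d4:7  d5:2  d6:2  d7:0  d8:0  d9:0 → peak 9
Task 4@3: d1:6  d2:6  d3:7  d4:7  d5:5  d6:2  d7:0  d8:0  d9:0 → peak 7
Task 4@4: d1:6  d2:6  d3:4  d4:7  d5:5  d6:5  d7:0  d8:0  d9:0 → peak 7
Task 4@5: d1:6  d2:6  d3:4  d4:4  d5:5  d6:5  d7:3  d8:0  d9:0 → peak 6
Task 4@6: d1:6  d2:6  d3:4  d4:4  d5:2  d6:5  d7:3  d8:3  d9:0 → peak 6
Task 4@7: d1:6  d2:6  d3:4  d4:4  d5:2  d6:2  d7:3  d8:3  d9:3 → peak 6
Best is Task 4@5, peak 6.

6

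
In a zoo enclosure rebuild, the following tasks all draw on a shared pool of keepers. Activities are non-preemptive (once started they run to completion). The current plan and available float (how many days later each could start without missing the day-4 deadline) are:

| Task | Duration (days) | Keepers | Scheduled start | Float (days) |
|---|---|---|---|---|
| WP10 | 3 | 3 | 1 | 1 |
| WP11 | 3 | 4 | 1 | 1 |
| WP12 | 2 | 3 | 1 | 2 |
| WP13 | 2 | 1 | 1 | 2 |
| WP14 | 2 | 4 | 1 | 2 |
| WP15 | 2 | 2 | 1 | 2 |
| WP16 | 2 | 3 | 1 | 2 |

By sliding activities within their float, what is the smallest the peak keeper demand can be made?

14

Early-start (WP10@1, WP11@1, WP12@1, WP13@1, WP14@1, WP15@1, WP16@1) gives peak 20: d1:20  d2:20  d3:7  d4:0.
Shift WP14→3, WP16→3.
Schedule WP10@1, WP11@1, WP12@1, WP13@1, WP14@3, WP15@1, WP16@3: d1:13  d2:13  d3:14  d4:7 — peak 14.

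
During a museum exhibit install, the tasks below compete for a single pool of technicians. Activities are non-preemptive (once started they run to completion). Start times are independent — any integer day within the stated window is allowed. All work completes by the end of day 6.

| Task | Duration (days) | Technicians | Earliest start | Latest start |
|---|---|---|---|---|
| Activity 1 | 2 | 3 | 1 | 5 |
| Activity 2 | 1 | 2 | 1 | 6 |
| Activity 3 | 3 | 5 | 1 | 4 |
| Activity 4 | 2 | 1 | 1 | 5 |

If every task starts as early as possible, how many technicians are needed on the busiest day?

11

Early-start schedule: Activity 1@1, Activity 2@1, Activity 3@1, Activity 4@1.
Load per day: day 1: 11, day 2: 9, day 3: 5, day 4: 0, day 5: 0, day 6: 0.
Peak is 11.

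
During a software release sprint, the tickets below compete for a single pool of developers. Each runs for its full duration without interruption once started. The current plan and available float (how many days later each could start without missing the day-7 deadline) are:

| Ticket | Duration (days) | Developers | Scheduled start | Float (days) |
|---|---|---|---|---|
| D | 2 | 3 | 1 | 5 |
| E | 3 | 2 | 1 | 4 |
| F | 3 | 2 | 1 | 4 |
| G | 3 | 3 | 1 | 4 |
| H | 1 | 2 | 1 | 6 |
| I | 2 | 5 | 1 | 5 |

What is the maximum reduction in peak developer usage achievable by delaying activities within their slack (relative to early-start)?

10

Early-start peak: d1:17  d2:15  d3:7  d4:0  d5:0  d6:0  d7:0 ⇒ 17.
Leveled (D@1, E@1, F@1, G@3, H@4, I@6): d1:7  d2:7  d3:7  d4:5  d5:3  d6:5  d7:5 ⇒ 7.
Reduction 17 − 7 = 10.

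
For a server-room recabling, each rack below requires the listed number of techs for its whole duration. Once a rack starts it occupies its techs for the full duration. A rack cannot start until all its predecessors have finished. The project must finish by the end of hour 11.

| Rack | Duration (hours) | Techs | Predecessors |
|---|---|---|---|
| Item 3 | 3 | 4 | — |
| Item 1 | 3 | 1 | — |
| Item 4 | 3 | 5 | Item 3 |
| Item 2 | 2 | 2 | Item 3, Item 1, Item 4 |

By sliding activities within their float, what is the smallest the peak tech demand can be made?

Schedule Item 3@1, Item 1@1, Item 4@4, Item 2@7: h1:5  h2:5  h3:5  h4:5  h5:5  h6:5  h7:2  h8:2  h9:0  h10:0  h11:0 — peak 5.

5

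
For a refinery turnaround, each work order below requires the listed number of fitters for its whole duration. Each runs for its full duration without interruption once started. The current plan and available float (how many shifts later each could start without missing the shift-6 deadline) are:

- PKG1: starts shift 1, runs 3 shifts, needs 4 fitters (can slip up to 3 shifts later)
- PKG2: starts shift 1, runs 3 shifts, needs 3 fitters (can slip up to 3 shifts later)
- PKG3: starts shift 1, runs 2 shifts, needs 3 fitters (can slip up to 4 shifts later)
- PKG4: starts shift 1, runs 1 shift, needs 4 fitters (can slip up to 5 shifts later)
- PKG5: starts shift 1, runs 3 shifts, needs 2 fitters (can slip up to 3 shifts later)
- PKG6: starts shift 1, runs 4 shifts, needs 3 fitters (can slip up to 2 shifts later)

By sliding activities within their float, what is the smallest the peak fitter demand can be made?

9

Early-start (PKG1@1, PKG2@1, PKG3@1, PKG4@1, PKG5@1, PKG6@1) gives peak 19: s1:19  s2:15  s3:12  s4:3  s5:0  s6:0.
Shift PKG2→4, PKG3→4, PKG4→6.
Schedule PKG1@1, PKG2@4, PKG3@4, PKG4@6, PKG5@1, PKG6@1: s1:9  s2:9  s3:9  s4:9  s5:6  s6:7 — peak 9.
Total fitter-shifts = 49 over 6 shifts ⇒ peak ≥ ⌈49/6⌉ = 9, so 9 is optimal.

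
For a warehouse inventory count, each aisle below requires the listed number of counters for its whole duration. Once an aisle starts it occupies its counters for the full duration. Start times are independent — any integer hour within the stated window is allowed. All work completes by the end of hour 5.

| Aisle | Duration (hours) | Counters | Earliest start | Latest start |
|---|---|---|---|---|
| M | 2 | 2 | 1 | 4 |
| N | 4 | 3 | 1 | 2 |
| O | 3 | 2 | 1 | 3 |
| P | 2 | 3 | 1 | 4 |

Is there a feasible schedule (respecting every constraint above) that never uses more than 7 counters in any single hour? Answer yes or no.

yes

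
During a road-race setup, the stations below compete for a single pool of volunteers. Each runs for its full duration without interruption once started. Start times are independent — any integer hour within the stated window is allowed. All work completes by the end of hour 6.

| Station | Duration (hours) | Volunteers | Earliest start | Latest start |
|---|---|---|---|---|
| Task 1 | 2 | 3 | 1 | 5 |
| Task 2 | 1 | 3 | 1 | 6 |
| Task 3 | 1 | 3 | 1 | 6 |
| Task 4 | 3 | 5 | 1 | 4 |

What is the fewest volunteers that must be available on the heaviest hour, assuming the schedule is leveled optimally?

Early-start (Task 1@1, Task 2@1, Task 3@1, Task 4@1) gives peak 14: h1:14  h2:8  h3:5  h4:0  h5:0  h6:0.
Shift Task 3→2, Task 4→3.
Schedule Task 1@1, Task 2@1, Task 3@2, Task 4@3: h1:6  h2:6  h3:5  h4:5  h5:5  h6:0 — peak 6.

6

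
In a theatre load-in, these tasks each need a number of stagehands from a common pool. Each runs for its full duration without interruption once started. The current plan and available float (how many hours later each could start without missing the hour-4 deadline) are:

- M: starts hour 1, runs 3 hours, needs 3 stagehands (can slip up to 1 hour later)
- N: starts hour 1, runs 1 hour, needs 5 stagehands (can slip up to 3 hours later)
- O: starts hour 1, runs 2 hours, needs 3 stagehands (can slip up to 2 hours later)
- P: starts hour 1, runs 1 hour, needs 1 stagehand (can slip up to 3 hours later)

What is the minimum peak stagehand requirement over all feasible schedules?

Early-start (M@1, N@1, O@1, P@1) gives peak 12: h1:12  h2:6  h3:3  h4:0.
Shift N→4, P→3.
Schedule M@1, N@4, O@1, P@3: h1:6  h2:6  h3:4  h4:5 — peak 6.
Total stagehand-hours = 21 over 4 hours ⇒ peak ≥ ⌈21/4⌉ = 6, so 6 is optimal.

6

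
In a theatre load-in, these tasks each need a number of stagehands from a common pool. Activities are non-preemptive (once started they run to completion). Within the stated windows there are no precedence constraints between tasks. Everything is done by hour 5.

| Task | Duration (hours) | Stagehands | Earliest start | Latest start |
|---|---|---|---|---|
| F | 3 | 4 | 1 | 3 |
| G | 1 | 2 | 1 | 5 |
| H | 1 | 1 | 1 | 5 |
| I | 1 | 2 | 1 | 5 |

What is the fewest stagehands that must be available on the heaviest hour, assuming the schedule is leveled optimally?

4

Early-start (F@1, G@1, H@1, I@1) gives peak 9: h1:9  h2:4  h3:4  h4:0  h5:0.
Shift G→4, H→4, I→5.
Schedule F@1, G@4, H@4, I@5: h1:4  h2:4  h3:4  h4:3  h5:2 — peak 4.
Total stagehand-hours = 17 over 5 hours ⇒ peak ≥ ⌈17/5⌉ = 4, so 4 is optimal.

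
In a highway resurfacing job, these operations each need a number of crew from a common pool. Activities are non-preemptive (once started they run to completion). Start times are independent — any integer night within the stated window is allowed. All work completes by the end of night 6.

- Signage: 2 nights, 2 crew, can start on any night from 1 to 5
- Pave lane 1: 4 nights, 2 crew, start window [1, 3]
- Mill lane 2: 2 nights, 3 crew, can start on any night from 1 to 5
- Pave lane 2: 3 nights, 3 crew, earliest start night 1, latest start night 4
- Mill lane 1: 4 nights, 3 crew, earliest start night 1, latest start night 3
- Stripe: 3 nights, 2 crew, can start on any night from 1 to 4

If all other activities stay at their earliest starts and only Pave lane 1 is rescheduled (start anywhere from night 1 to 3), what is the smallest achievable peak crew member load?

Pave lane 1@1: n1:15  n2:15  n3:10  n4:5  n5:0  n6:0 → peak 15
Pave lane 1@2: n1:13  n2:15  n3:10  n4:5  n5:2  n6:0 → peak 15
Pave lane 1@3: n1:13  n2:13  n3:10  n4:5  n5:2  n6:2 → peak 13
Best is Pave lane 1@3, peak 13.

13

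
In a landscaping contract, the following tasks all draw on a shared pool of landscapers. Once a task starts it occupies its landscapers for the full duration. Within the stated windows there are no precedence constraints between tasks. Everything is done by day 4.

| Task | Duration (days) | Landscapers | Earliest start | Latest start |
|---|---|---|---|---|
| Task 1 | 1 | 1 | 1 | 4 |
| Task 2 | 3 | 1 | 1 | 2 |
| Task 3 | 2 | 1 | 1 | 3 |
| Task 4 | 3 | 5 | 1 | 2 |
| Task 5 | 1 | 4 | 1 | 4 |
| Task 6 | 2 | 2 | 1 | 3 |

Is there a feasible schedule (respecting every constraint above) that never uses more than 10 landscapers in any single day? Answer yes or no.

yes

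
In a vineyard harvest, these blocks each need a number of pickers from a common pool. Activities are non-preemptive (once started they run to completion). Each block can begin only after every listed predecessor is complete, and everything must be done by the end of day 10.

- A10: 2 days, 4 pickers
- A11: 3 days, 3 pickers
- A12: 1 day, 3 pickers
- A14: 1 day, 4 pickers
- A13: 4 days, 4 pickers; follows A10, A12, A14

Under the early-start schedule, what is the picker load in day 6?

4

At early start, day 6 has: A13.
Demand: 4 = 4.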